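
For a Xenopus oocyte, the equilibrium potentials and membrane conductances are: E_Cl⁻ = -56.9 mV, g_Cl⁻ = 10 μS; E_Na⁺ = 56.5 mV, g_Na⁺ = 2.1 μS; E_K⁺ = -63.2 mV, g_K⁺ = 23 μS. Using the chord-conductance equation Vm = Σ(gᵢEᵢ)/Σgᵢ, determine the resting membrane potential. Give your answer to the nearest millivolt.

Σ gᵢEᵢ = 10·(-56.9) + 2.1·(56.5) + 23·(-63.2) = -1903.95
Σ gᵢ = 10 + 2.1 + 23 = 35.1
Vm = -1903.95 / 35.1 = -54.24 mV

-54 mV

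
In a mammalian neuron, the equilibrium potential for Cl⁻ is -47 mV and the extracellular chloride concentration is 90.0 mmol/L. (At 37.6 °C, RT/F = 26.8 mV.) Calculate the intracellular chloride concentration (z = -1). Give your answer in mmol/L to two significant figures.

Nernst: E = (26.8/-1) · ln([out]/[in]), so ln([out]/[in]) = -47.0 × -1 / 26.8 = 1.7537.
[out]/[in] = e^(1.7537) = 5.776.
[in] = 90.0 / 5.776 = 15.58 mmol/L.

16 mmol/L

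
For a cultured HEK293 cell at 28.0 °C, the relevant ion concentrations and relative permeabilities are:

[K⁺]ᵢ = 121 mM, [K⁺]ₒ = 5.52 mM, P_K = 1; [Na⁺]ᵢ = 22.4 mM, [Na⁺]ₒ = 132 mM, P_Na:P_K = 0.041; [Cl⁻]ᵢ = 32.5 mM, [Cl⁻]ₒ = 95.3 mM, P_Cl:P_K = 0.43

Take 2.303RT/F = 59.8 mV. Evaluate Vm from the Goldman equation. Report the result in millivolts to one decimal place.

Vm = 59.8 · log₁₀[(Σ P·[cation]ₒ + Σ P·[anion]ᵢ) / (Σ P·[cation]ᵢ + Σ P·[anion]ₒ)]
Numerator = 1×5.52 + 0.041×132 + 0.43×32.5 = 24.91
Denominator = 1×121 + 0.041×22.4 + 0.43×95.3 = 162.9
Vm = 59.8 · log₁₀(0.1529) = 59.8 × (-0.8156) = -48.77 mV

-48.8 mV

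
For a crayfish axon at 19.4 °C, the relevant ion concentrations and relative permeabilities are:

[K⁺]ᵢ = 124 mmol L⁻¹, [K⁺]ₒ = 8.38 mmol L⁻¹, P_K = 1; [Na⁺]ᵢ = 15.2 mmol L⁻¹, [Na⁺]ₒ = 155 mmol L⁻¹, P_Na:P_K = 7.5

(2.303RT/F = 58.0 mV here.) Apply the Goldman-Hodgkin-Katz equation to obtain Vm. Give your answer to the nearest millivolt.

40 mV

Vm = 58.0 · log₁₀[(Σ P·[cation]ₒ + Σ P·[anion]ᵢ) / (Σ P·[cation]ᵢ + Σ P·[anion]ₒ)]
Numerator = 1×8.38 + 7.5×155 = 1171
Denominator = 1×124 + 7.5×15.2 = 238
Vm = 58.0 · log₁₀(4.9197) = 58.0 × (0.6919) = 40.13 mV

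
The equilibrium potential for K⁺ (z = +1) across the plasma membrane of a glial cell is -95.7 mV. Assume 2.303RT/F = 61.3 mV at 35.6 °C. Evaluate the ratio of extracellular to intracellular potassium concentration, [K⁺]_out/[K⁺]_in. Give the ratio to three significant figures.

0.0275

log₁₀([out]/[in]) = E·z/(61.3) = -95.7 × 1 / 61.3 = -1.5612
[out]/[in] = 10^(-1.5612) = 0.02747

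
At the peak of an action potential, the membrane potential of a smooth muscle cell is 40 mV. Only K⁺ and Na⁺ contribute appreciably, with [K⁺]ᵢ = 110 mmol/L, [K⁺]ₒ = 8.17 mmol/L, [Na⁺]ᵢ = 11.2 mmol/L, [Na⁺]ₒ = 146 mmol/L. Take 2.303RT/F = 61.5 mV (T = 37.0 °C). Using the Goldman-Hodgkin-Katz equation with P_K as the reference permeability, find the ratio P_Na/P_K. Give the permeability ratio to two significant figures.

5.0

Let α = P_Na/P_K. GHK: Vm = 61.5·log₁₀[(Kₒ + α·Naₒ)/(Kᵢ + α·Naᵢ)].
10^(Vm/61.5) = 10^(40.0/61.5) = 4.471
So 4.471·(Kᵢ + α·Naᵢ) = Kₒ + α·Naₒ → α = (4.471·110.0 − 8.17) / (146.0 − 4.471·11.2)
α = (491.8 − 8.17) / (146.0 − 50.08) = 483.6/95.92 = 5.042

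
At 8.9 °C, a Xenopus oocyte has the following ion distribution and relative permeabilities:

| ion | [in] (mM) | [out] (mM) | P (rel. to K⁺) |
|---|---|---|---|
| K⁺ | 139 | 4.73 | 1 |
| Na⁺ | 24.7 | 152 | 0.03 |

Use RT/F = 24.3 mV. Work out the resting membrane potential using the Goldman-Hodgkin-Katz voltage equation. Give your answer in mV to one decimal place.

Vm = 24.3 · ln[(Σ P·[cation]ₒ + Σ P·[anion]ᵢ) / (Σ P·[cation]ᵢ + Σ P·[anion]ₒ)]
Numerator = 1×4.73 + 0.03×152 = 9.29
Denominator = 1×139 + 0.03×24.7 = 139.7
Vm = 24.3 · ln(0.06648) = 24.3 × (-2.7109) = -65.87 mV

-65.9 mV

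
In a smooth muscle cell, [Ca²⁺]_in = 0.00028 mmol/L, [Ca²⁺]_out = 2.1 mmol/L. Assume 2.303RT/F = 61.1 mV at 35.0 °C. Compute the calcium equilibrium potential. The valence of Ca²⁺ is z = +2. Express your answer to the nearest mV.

118 mV

E = (61.1/z) · log₁₀([Ca²⁺]_out/[Ca²⁺]_in) with z = +2.
= (61.1/2) · log₁₀(2.1/0.00028) = 30.55 · log₁₀(7500)
= 30.55 · (3.8751) = 118.38 mV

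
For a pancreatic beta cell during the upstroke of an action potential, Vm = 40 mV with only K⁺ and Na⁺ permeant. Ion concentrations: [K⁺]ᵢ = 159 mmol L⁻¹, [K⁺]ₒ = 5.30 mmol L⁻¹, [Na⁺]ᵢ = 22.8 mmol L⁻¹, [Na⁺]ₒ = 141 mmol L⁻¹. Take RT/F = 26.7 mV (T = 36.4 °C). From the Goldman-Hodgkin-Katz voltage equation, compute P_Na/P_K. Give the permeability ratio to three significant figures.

Let α = P_Na/P_K. GHK: Vm = 26.7·ln[(Kₒ + α·Naₒ)/(Kᵢ + α·Naᵢ)].
e^(Vm/26.7) = e^(40.0/26.7) = 4.4733
So 4.4733·(Kᵢ + α·Naᵢ) = Kₒ + α·Naₒ → α = (4.4733·159.0 − 5.3) / (141.0 − 4.4733·22.8)
α = (711.3 − 5.3) / (141.0 − 102) = 706/39.01 = 18.1

18.1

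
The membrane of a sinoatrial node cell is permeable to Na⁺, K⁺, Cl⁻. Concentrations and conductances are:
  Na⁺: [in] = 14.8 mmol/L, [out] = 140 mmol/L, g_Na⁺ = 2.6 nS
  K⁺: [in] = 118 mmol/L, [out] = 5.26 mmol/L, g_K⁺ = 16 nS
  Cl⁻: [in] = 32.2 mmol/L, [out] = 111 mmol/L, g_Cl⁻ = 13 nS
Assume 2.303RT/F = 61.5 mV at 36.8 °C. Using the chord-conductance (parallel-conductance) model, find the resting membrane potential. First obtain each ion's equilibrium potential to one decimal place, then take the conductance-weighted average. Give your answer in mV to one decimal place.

-50.8 mV

E_Na⁺ = (61.5/1)·log₁₀(140/14.8) = 60.0 mV
E_K⁺ = (61.5/1)·log₁₀(5.26/118) = -83.1 mV
E_Cl⁻ = (61.5/-1)·log₁₀(111/32.2) = -33.1 mV
Vm = (Σ gᵢEᵢ)/(Σ gᵢ) = (2.6·60.0 + 16·-83.1 + 13·-33.1) / (2.6 + 16 + 13)
= -1603.90 / 31.6 = -50.76 mV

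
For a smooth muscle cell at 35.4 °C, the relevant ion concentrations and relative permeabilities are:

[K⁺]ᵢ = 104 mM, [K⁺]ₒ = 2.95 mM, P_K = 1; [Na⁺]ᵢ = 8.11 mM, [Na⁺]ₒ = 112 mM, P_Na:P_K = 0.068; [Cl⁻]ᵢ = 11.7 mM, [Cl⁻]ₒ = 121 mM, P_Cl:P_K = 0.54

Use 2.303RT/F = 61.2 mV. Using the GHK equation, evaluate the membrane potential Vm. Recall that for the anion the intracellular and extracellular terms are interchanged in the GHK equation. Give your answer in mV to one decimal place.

-61.4 mV

Vm = 61.2 · log₁₀[(Σ P·[cation]ₒ + Σ P·[anion]ᵢ) / (Σ P·[cation]ᵢ + Σ P·[anion]ₒ)]
Numerator = 1×2.95 + 0.068×112 + 0.54×11.7 = 16.88
Denominator = 1×104 + 0.068×8.11 + 0.54×121 = 169.9
Vm = 61.2 · log₁₀(0.099381) = 61.2 × (-1.0027) = -61.37 mV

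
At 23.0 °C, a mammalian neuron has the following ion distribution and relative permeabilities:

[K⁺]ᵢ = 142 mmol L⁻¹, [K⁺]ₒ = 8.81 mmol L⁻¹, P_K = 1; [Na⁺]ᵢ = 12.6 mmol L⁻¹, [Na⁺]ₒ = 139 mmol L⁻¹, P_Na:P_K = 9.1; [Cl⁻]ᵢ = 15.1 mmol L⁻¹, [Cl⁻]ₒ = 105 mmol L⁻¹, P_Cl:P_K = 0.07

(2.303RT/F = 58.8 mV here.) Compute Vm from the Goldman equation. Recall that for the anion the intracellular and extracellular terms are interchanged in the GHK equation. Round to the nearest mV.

Vm = 58.8 · log₁₀[(Σ P·[cation]ₒ + Σ P·[anion]ᵢ) / (Σ P·[cation]ᵢ + Σ P·[anion]ₒ)]
Numerator = 1×8.81 + 9.1×139 + 0.07×15.1 = 1275
Denominator = 1×142 + 9.1×12.6 + 0.07×105 = 264
Vm = 58.8 · log₁₀(4.8285) = 58.8 × (0.6838) = 40.21 mV

40 mV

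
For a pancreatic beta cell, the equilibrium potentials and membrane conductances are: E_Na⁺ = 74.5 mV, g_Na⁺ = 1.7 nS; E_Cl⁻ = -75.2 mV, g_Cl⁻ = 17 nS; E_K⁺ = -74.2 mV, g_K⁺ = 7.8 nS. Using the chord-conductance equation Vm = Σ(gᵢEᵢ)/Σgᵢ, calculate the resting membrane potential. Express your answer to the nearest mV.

-65 mV

Σ gᵢEᵢ = 1.7·(74.5) + 17·(-75.2) + 7.8·(-74.2) = -1730.51
Σ gᵢ = 1.7 + 17 + 7.8 = 26.5
Vm = -1730.51 / 26.5 = -65.30 mV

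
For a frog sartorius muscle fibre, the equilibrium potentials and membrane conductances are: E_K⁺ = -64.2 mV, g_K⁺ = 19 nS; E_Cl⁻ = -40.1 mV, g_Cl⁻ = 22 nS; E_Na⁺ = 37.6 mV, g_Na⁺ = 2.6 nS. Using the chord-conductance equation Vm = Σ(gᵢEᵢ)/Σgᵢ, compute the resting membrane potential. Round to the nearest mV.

Σ gᵢEᵢ = 19·(-64.2) + 22·(-40.1) + 2.6·(37.6) = -2004.24
Σ gᵢ = 19 + 22 + 2.6 = 43.6
Vm = -2004.24 / 43.6 = -45.97 mV

-46 mV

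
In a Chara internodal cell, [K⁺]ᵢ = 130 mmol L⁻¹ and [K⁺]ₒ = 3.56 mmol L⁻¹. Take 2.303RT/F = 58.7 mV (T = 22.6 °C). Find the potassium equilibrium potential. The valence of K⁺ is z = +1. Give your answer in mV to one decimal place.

E = (58.7/z) · log₁₀([K⁺]_out/[K⁺]_in) with z = +1.
= (58.7/1) · log₁₀(3.56/130) = 58.70 · log₁₀(0.02738)
= 58.70 · (-1.5625) = -91.72 mV

-91.7 mV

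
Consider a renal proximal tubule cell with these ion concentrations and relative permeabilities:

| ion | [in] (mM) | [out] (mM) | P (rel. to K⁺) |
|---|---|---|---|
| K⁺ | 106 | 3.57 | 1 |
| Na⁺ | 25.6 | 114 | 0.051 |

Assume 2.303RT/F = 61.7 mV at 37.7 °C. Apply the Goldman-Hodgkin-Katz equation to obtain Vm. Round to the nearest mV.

-65 mV

Vm = 61.7 · log₁₀[(Σ P·[cation]ₒ + Σ P·[anion]ᵢ) / (Σ P·[cation]ᵢ + Σ P·[anion]ₒ)]
Numerator = 1×3.57 + 0.051×114 = 9.384
Denominator = 1×106 + 0.051×25.6 = 107.3
Vm = 61.7 · log₁₀(0.087451) = 61.7 × (-1.0582) = -65.29 mV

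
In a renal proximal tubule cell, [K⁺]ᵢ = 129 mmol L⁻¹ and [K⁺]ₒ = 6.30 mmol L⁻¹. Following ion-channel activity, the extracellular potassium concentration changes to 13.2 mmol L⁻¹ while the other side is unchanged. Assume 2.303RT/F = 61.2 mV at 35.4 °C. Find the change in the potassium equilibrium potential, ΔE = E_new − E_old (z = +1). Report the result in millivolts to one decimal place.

E_old = (61.2/1)·log₁₀(6.30/129) = -80.25 mV
E_new = (61.2/1)·log₁₀(13.2/129) = -60.59 mV
ΔE = -60.59 − (-80.25) = 19.66 mV

19.7 mV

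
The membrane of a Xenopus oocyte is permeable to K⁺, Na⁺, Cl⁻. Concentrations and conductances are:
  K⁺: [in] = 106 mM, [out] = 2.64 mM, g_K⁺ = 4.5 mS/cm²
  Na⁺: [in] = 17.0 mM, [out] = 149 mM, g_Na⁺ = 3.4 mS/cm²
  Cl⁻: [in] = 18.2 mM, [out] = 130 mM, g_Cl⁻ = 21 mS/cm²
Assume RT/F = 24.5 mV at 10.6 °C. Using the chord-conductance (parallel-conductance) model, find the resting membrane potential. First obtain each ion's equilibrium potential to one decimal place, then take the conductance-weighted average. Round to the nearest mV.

-43 mV

E_K⁺ = (24.5/1)·ln(2.64/106) = -90.5 mV
E_Na⁺ = (24.5/1)·ln(149/17.0) = 53.2 mV
E_Cl⁻ = (24.5/-1)·ln(130/18.2) = -48.2 mV
Vm = (Σ gᵢEᵢ)/(Σ gᵢ) = (4.5·-90.5 + 3.4·53.2 + 21·-48.2) / (4.5 + 3.4 + 21)
= -1238.57 / 28.9 = -42.86 mV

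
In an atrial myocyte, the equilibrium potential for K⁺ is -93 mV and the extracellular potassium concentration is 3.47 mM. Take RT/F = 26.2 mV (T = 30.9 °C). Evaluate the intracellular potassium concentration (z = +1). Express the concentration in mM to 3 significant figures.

Nernst: E = (26.2/1) · ln([out]/[in]), so ln([out]/[in]) = -93.0 × 1 / 26.2 = -3.5496.
[out]/[in] = e^(-3.5496) = 0.02874.
[in] = 3.47 / 0.02874 = 120.8 mM.

121 mM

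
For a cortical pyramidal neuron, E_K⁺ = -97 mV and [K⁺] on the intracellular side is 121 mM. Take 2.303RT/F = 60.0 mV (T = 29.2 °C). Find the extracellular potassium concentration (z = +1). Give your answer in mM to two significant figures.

2.9 mM

Nernst: E = (60.0/1) · log₁₀([out]/[in]), so log₁₀([out]/[in]) = -97.0 × 1 / 60.0 = -1.6167.
[out]/[in] = 10^(-1.6167) = 0.02417.
[out] = 0.02417 × 121 = 2.925 mM.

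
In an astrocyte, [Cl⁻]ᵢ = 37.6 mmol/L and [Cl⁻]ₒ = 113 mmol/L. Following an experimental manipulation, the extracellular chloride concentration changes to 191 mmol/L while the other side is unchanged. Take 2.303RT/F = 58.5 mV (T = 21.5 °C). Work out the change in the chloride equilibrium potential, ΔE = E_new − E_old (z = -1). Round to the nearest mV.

-13 mV

E_old = (58.5/-1)·log₁₀(113/37.6) = -27.96 mV
E_new = (58.5/-1)·log₁₀(191/37.6) = -41.29 mV
ΔE = -41.29 − (-27.96) = -13.34 mV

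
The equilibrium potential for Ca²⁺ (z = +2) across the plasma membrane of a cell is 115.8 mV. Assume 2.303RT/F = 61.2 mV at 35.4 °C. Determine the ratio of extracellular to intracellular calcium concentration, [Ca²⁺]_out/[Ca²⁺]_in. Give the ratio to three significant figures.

log₁₀([out]/[in]) = E·z/(61.2) = 115.8 × 2 / 61.2 = 3.7843
[out]/[in] = 10^(3.7843) = 6086

6090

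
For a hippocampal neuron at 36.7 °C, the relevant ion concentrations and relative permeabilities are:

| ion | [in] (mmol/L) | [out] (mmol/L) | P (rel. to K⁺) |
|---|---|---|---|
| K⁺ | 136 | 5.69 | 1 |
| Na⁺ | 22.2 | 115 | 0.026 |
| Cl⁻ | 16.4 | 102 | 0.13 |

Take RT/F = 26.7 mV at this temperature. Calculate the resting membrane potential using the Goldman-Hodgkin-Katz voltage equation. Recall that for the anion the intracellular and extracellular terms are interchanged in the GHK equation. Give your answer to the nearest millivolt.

Vm = 26.7 · ln[(Σ P·[cation]ₒ + Σ P·[anion]ᵢ) / (Σ P·[cation]ᵢ + Σ P·[anion]ₒ)]
Numerator = 1×5.69 + 0.026×115 + 0.13×16.4 = 10.81
Denominator = 1×136 + 0.026×22.2 + 0.13×102 = 149.8
Vm = 26.7 · ln(0.072158) = 26.7 × (-2.6289) = -70.19 mV

-70 mV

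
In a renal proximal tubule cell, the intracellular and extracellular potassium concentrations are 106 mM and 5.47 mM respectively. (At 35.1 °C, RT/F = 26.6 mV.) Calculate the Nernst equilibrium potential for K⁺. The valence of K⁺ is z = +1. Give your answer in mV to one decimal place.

E = (26.6/z) · ln([K⁺]_out/[K⁺]_in) with z = +1.
= (26.6/1) · ln(5.47/106) = 26.60 · ln(0.0516)
= 26.60 · (-2.9642) = -78.85 mV

-78.8 mV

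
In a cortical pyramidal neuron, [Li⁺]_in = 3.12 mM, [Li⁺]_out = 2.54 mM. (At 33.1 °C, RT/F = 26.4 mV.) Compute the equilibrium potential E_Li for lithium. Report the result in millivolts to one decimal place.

E = (26.4/z) · ln([Li⁺]_out/[Li⁺]_in) with z = +1.
= (26.4/1) · ln(2.54/3.12) = 26.40 · ln(0.8141)
= 26.40 · (-0.2057) = -5.43 mV

-5.4 mV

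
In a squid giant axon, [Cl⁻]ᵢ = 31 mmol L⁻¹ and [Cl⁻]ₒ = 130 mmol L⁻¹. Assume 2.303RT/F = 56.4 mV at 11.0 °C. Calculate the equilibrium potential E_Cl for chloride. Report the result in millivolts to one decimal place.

-35.1 mV

E = (56.4/z) · log₁₀([Cl⁻]_out/[Cl⁻]_in) with z = -1.
For an anion, dividing by z = -1 reverses the sign.
= (56.4/-1) · log₁₀(130/31) = -56.40 · log₁₀(4.194)
= -56.40 · (0.6226) = -35.11 mV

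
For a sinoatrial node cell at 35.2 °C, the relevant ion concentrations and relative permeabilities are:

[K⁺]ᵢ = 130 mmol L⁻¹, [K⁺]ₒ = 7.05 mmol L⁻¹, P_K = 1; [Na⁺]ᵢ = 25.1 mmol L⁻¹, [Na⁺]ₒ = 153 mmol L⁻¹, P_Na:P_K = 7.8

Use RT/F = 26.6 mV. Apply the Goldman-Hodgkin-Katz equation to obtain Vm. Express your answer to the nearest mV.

35 mV

Vm = 26.6 · ln[(Σ P·[cation]ₒ + Σ P·[anion]ᵢ) / (Σ P·[cation]ᵢ + Σ P·[anion]ₒ)]
Numerator = 1×7.05 + 7.8×153 = 1200
Denominator = 1×130 + 7.8×25.1 = 325.8
Vm = 26.6 · ln(3.6848) = 26.6 × (1.3042) = 34.69 mV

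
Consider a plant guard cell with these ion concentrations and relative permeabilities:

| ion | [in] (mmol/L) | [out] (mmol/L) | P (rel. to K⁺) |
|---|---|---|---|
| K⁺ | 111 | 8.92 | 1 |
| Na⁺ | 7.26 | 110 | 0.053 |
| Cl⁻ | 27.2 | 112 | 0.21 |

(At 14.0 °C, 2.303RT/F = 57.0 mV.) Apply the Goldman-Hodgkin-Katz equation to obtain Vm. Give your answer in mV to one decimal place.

-46.7 mV

Vm = 57.0 · log₁₀[(Σ P·[cation]ₒ + Σ P·[anion]ᵢ) / (Σ P·[cation]ᵢ + Σ P·[anion]ₒ)]
Numerator = 1×8.92 + 0.053×110 + 0.21×27.2 = 20.46
Denominator = 1×111 + 0.053×7.26 + 0.21×112 = 134.9
Vm = 57.0 · log₁₀(0.15168) = 57.0 × (-0.8191) = -46.69 mV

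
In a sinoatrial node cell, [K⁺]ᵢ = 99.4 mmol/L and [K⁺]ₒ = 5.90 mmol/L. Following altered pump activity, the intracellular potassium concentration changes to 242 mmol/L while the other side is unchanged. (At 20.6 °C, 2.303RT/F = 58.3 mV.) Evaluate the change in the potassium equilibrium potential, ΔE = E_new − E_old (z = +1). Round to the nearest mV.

E_old = (58.3/1)·log₁₀(5.90/99.4) = -71.51 mV
E_new = (58.3/1)·log₁₀(5.90/242) = -94.04 mV
ΔE = -94.04 − (-71.51) = -22.53 mV

-23 mV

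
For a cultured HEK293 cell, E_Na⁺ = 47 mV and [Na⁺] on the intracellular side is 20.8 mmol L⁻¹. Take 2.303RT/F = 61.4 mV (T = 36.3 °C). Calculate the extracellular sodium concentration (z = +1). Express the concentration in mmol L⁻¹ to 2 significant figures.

Nernst: E = (61.4/1) · log₁₀([out]/[in]), so log₁₀([out]/[in]) = 47.0 × 1 / 61.4 = 0.7655.
[out]/[in] = 10^(0.7655) = 5.827.
[out] = 5.827 × 20.8 = 121.2 mmol L⁻¹.

120 mmol L⁻¹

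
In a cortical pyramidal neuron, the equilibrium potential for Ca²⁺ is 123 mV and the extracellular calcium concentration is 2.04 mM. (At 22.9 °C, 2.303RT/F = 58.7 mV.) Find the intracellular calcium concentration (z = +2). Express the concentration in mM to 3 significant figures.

0.000131 mM

Nernst: E = (58.7/2) · log₁₀([out]/[in]), so log₁₀([out]/[in]) = 123.0 × 2 / 58.7 = 4.1908.
[out]/[in] = 10^(4.1908) = 1.552e+04.
[in] = 2.04 / 1.552e+04 = 0.0001315 mM.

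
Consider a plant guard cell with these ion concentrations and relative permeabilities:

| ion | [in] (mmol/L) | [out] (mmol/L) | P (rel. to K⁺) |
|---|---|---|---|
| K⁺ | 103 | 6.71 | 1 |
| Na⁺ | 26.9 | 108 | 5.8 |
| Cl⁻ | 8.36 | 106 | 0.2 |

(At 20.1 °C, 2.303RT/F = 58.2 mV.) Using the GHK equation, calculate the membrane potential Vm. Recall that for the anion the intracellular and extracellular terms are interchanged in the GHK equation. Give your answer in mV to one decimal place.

Vm = 58.2 · log₁₀[(Σ P·[cation]ₒ + Σ P·[anion]ᵢ) / (Σ P·[cation]ᵢ + Σ P·[anion]ₒ)]
Numerator = 1×6.71 + 5.8×108 + 0.2×8.36 = 634.8
Denominator = 1×103 + 5.8×26.9 + 0.2×106 = 280.2
Vm = 58.2 · log₁₀(2.2653) = 58.2 × (0.3551) = 20.67 mV

20.7 mV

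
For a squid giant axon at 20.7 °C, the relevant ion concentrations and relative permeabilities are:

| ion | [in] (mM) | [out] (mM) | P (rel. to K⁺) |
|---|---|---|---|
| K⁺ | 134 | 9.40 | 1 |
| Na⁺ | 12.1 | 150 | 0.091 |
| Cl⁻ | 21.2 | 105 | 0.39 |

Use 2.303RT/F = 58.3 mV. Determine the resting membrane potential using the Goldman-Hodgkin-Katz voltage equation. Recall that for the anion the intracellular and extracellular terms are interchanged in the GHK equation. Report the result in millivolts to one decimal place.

-43.7 mV

Vm = 58.3 · log₁₀[(Σ P·[cation]ₒ + Σ P·[anion]ᵢ) / (Σ P·[cation]ᵢ + Σ P·[anion]ₒ)]
Numerator = 1×9.40 + 0.091×150 + 0.39×21.2 = 31.32
Denominator = 1×134 + 0.091×12.1 + 0.39×105 = 176.1
Vm = 58.3 · log₁₀(0.17789) = 58.3 × (-0.7498) = -43.72 mV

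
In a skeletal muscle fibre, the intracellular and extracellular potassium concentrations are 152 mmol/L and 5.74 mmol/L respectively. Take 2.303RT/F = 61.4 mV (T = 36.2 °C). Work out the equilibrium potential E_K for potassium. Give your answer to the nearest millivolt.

-87 mV

E = (61.4/z) · log₁₀([K⁺]_out/[K⁺]_in) with z = +1.
= (61.4/1) · log₁₀(5.74/152) = 61.40 · log₁₀(0.03776)
= 61.40 · (-1.4229) = -87.37 mV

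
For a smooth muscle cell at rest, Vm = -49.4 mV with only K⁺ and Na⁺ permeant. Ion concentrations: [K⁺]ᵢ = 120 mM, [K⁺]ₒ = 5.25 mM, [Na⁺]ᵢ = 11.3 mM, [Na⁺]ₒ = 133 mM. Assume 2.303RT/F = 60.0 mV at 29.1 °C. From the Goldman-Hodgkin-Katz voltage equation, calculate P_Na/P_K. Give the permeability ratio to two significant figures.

0.097

Let α = P_Na/P_K. GHK: Vm = 60.0·log₁₀[(Kₒ + α·Naₒ)/(Kᵢ + α·Naᵢ)].
10^(Vm/60.0) = 10^(-49.4/60.0) = 0.1502
So 0.1502·(Kᵢ + α·Naᵢ) = Kₒ + α·Naₒ → α = (0.1502·120.0 − 5.25) / (133.0 − 0.1502·11.3)
α = (18.02 − 5.25) / (133.0 − 1.697) = 12.77/131.3 = 0.09729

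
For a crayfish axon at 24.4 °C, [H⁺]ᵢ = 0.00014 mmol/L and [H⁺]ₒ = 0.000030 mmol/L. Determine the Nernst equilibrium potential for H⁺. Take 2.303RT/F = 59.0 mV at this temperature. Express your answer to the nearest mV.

-39 mV

E = (59.0/z) · log₁₀([H⁺]_out/[H⁺]_in) with z = +1.
= (59.0/1) · log₁₀(0.000030/0.00014) = 59.00 · log₁₀(0.2143)
= 59.00 · (-0.6690) = -39.47 mV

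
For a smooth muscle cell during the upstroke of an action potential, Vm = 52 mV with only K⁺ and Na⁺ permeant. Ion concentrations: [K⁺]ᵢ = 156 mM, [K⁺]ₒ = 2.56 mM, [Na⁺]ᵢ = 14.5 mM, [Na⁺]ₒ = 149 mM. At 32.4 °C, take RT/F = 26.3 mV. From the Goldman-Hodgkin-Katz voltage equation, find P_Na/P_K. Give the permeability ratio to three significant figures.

Let α = P_Na/P_K. GHK: Vm = 26.3·ln[(Kₒ + α·Naₒ)/(Kᵢ + α·Naᵢ)].
e^(Vm/26.3) = e^(52.0/26.3) = 7.2224
So 7.2224·(Kᵢ + α·Naᵢ) = Kₒ + α·Naₒ → α = (7.2224·156.0 − 2.56) / (149.0 − 7.2224·14.5)
α = (1127 − 2.56) / (149.0 − 104.7) = 1124/44.28 = 25.39

25.4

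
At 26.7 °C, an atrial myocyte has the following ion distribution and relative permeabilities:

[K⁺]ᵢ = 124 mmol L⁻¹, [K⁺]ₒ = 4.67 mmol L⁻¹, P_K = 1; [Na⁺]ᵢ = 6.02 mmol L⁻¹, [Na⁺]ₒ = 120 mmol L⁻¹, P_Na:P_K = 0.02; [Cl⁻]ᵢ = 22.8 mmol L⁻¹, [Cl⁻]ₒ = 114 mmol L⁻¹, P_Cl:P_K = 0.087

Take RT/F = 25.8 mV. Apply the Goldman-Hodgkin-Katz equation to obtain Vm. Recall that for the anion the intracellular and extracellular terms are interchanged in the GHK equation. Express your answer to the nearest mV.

Vm = 25.8 · ln[(Σ P·[cation]ₒ + Σ P·[anion]ᵢ) / (Σ P·[cation]ᵢ + Σ P·[anion]ₒ)]
Numerator = 1×4.67 + 0.02×120 + 0.087×22.8 = 9.054
Denominator = 1×124 + 0.02×6.02 + 0.087×114 = 134
Vm = 25.8 · ln(0.067545) = 25.8 × (-2.6950) = -69.53 mV

-70 mV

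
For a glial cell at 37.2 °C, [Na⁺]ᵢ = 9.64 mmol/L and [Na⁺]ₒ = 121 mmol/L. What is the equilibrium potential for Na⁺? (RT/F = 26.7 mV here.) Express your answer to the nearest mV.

E = (26.7/z) · ln([Na⁺]_out/[Na⁺]_in) with z = +1.
= (26.7/1) · ln(121/9.64) = 26.70 · ln(12.55)
= 26.70 · (2.5299) = 67.55 mV

68 mV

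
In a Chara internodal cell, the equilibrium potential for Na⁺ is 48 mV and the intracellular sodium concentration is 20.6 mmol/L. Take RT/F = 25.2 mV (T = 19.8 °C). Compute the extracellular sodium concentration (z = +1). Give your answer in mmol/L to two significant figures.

Nernst: E = (25.2/1) · ln([out]/[in]), so ln([out]/[in]) = 48.0 × 1 / 25.2 = 1.9048.
[out]/[in] = e^(1.9048) = 6.718.
[out] = 6.718 × 20.6 = 138.4 mmol/L.

140 mmol/L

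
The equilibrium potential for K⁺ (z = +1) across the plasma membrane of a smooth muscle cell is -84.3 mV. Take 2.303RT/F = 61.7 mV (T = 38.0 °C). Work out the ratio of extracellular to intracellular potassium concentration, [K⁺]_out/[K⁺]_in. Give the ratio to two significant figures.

log₁₀([out]/[in]) = E·z/(61.7) = -84.3 × 1 / 61.7 = -1.3663
[out]/[in] = 10^(-1.3663) = 0.04302

0.043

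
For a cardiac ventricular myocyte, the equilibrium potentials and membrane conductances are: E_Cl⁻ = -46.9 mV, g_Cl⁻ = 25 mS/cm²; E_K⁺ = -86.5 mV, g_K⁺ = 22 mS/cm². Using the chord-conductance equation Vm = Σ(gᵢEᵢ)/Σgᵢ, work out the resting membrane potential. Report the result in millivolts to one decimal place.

Σ gᵢEᵢ = 25·(-46.9) + 22·(-86.5) = -3075.50
Σ gᵢ = 25 + 22 = 47
Vm = -3075.50 / 47 = -65.44 mV

-65.4 mV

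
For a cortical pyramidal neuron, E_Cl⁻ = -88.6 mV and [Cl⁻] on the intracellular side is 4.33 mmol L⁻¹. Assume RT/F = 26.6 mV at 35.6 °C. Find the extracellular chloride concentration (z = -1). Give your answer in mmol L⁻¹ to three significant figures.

121 mmol L⁻¹

Nernst: E = (26.6/-1) · ln([out]/[in]), so ln([out]/[in]) = -88.6 × -1 / 26.6 = 3.3308.
[out]/[in] = e^(3.3308) = 27.96.
[out] = 27.96 × 4.33 = 121.1 mmol L⁻¹.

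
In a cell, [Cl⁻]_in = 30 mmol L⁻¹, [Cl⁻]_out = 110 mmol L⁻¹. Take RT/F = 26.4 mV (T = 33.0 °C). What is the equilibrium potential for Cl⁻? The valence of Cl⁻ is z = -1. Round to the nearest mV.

-34 mV

E = (26.4/z) · ln([Cl⁻]_out/[Cl⁻]_in) with z = -1.
For an anion, dividing by z = -1 reverses the sign.
= (26.4/-1) · ln(110/30) = -26.40 · ln(3.667)
= -26.40 · (1.2993) = -34.30 mV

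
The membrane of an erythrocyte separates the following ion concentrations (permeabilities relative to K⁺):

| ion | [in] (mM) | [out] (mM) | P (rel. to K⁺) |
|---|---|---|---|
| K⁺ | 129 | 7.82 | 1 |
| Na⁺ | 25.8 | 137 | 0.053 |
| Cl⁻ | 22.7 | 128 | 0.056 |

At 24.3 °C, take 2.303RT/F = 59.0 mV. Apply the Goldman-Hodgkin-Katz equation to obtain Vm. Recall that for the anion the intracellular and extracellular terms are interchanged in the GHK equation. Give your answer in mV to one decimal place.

-54.6 mV

Vm = 59.0 · log₁₀[(Σ P·[cation]ₒ + Σ P·[anion]ᵢ) / (Σ P·[cation]ᵢ + Σ P·[anion]ₒ)]
Numerator = 1×7.82 + 0.053×137 + 0.056×22.7 = 16.35
Denominator = 1×129 + 0.053×25.8 + 0.056×128 = 137.5
Vm = 59.0 · log₁₀(0.11889) = 59.0 × (-0.9248) = -54.57 mV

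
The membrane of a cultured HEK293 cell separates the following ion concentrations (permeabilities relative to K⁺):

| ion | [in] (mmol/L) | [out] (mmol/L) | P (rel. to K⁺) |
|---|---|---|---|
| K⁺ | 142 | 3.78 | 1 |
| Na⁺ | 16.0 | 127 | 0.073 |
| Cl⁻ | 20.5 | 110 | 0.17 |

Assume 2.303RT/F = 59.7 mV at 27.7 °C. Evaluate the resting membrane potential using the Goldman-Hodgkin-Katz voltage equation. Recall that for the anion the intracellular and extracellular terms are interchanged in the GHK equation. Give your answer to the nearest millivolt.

-59 mV

Vm = 59.7 · log₁₀[(Σ P·[cation]ₒ + Σ P·[anion]ᵢ) / (Σ P·[cation]ᵢ + Σ P·[anion]ₒ)]
Numerator = 1×3.78 + 0.073×127 + 0.17×20.5 = 16.54
Denominator = 1×142 + 0.073×16.0 + 0.17×110 = 161.9
Vm = 59.7 · log₁₀(0.10216) = 59.7 × (-0.9907) = -59.15 mV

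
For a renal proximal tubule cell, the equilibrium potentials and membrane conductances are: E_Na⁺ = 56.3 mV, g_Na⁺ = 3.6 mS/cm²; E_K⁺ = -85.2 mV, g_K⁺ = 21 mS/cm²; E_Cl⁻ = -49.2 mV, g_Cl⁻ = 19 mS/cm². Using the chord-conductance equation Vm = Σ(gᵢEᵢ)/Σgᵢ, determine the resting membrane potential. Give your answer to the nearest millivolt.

-58 mV

Σ gᵢEᵢ = 3.6·(56.3) + 21·(-85.2) + 19·(-49.2) = -2521.32
Σ gᵢ = 3.6 + 21 + 19 = 43.6
Vm = -2521.32 / 43.6 = -57.83 mV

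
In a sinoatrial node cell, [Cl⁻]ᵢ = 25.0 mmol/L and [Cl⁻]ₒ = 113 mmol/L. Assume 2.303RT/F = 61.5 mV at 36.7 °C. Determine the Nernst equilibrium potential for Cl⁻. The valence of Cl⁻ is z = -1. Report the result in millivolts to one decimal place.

E = (61.5/z) · log₁₀([Cl⁻]_out/[Cl⁻]_in) with z = -1.
For an anion, dividing by z = -1 reverses the sign.
= (61.5/-1) · log₁₀(113/25.0) = -61.50 · log₁₀(4.52)
= -61.50 · (0.6551) = -40.29 mV

-40.3 mV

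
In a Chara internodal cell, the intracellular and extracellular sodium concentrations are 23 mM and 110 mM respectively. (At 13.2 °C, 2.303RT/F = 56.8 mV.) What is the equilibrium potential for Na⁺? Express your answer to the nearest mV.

39 mV

E = (56.8/z) · log₁₀([Na⁺]_out/[Na⁺]_in) with z = +1.
= (56.8/1) · log₁₀(110/23) = 56.80 · log₁₀(4.783)
= 56.80 · (0.6797) = 38.60 mV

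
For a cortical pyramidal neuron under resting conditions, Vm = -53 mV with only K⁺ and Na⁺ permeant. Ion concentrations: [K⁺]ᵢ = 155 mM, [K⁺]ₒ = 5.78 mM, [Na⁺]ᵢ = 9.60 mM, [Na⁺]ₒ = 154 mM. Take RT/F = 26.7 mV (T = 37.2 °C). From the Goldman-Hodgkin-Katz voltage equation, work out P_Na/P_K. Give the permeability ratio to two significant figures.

0.10

Let α = P_Na/P_K. GHK: Vm = 26.7·ln[(Kₒ + α·Naₒ)/(Kᵢ + α·Naᵢ)].
e^(Vm/26.7) = e^(-53.0/26.7) = 0.13738
So 0.13738·(Kᵢ + α·Naᵢ) = Kₒ + α·Naₒ → α = (0.13738·155.0 − 5.78) / (154.0 − 0.13738·9.6)
α = (21.29 − 5.78) / (154.0 − 1.319) = 15.51/152.7 = 0.1016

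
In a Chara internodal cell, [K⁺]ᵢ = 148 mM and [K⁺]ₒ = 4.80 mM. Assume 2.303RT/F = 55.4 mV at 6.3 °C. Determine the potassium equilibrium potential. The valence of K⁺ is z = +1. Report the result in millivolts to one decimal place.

E = (55.4/z) · log₁₀([K⁺]_out/[K⁺]_in) with z = +1.
= (55.4/1) · log₁₀(4.80/148) = 55.40 · log₁₀(0.03243)
= 55.40 · (-1.4890) = -82.49 mV

-82.5 mV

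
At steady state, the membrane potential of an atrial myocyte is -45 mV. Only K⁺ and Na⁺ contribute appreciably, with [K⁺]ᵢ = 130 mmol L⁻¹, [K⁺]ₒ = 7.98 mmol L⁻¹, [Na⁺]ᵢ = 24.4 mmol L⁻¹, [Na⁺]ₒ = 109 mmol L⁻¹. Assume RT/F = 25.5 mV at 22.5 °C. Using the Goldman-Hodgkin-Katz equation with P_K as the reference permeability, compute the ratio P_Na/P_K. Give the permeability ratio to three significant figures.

0.136

Let α = P_Na/P_K. GHK: Vm = 25.5·ln[(Kₒ + α·Naₒ)/(Kᵢ + α·Naᵢ)].
e^(Vm/25.5) = e^(-45.0/25.5) = 0.17124
So 0.17124·(Kᵢ + α·Naᵢ) = Kₒ + α·Naₒ → α = (0.17124·130.0 − 7.98) / (109.0 − 0.17124·24.4)
α = (22.26 − 7.98) / (109.0 − 4.178) = 14.28/104.8 = 0.1362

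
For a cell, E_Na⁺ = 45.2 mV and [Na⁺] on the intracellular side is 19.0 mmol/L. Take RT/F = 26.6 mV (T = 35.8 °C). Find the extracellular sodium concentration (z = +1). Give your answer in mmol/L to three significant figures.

Nernst: E = (26.6/1) · ln([out]/[in]), so ln([out]/[in]) = 45.2 × 1 / 26.6 = 1.6992.
[out]/[in] = e^(1.6992) = 5.47.
[out] = 5.47 × 19.0 = 103.9 mmol/L.

104 mmol/L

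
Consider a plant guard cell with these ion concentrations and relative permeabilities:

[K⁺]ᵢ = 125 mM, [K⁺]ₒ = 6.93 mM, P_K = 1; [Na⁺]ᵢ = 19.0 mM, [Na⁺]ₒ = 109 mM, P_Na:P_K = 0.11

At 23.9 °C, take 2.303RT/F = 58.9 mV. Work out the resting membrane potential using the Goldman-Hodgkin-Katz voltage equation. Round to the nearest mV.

-49 mV

Vm = 58.9 · log₁₀[(Σ P·[cation]ₒ + Σ P·[anion]ᵢ) / (Σ P·[cation]ᵢ + Σ P·[anion]ₒ)]
Numerator = 1×6.93 + 0.11×109 = 18.92
Denominator = 1×125 + 0.11×19.0 = 127.1
Vm = 58.9 · log₁₀(0.14887) = 58.9 × (-0.8272) = -48.72 mV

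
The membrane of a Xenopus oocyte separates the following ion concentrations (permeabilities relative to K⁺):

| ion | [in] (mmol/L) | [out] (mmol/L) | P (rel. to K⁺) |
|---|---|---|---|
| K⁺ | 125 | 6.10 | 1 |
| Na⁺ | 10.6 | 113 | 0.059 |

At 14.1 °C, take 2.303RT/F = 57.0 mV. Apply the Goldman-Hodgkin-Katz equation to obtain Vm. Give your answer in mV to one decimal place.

-56.6 mV

Vm = 57.0 · log₁₀[(Σ P·[cation]ₒ + Σ P·[anion]ᵢ) / (Σ P·[cation]ᵢ + Σ P·[anion]ₒ)]
Numerator = 1×6.10 + 0.059×113 = 12.77
Denominator = 1×125 + 0.059×10.6 = 125.6
Vm = 57.0 · log₁₀(0.10163) = 57.0 × (-0.9930) = -56.60 mV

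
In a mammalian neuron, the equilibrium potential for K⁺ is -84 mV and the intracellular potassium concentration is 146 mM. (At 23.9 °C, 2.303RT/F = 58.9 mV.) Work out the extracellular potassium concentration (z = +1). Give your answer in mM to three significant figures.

5.47 mM

Nernst: E = (58.9/1) · log₁₀([out]/[in]), so log₁₀([out]/[in]) = -84.0 × 1 / 58.9 = -1.4261.
[out]/[in] = 10^(-1.4261) = 0.03748.
[out] = 0.03748 × 146 = 5.473 mM.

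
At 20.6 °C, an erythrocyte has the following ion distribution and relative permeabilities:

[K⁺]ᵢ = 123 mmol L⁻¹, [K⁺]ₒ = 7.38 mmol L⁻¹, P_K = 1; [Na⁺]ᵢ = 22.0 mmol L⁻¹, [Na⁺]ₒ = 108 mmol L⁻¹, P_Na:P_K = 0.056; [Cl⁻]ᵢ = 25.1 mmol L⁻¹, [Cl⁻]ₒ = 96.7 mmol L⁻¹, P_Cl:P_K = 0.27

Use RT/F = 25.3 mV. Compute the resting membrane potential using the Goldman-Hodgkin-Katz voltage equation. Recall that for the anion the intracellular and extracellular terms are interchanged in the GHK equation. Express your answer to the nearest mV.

-51 mV

Vm = 25.3 · ln[(Σ P·[cation]ₒ + Σ P·[anion]ᵢ) / (Σ P·[cation]ᵢ + Σ P·[anion]ₒ)]
Numerator = 1×7.38 + 0.056×108 + 0.27×25.1 = 20.21
Denominator = 1×123 + 0.056×22.0 + 0.27×96.7 = 150.3
Vm = 25.3 · ln(0.13439) = 25.3 × (-2.0070) = -50.78 mV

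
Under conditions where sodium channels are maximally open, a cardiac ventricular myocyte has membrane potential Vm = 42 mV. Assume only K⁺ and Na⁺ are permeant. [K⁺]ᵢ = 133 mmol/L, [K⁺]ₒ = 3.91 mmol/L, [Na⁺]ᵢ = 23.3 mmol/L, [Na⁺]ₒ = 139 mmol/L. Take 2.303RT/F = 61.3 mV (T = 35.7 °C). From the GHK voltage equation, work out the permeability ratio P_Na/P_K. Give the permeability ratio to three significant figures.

Let α = P_Na/P_K. GHK: Vm = 61.3·log₁₀[(Kₒ + α·Naₒ)/(Kᵢ + α·Naᵢ)].
10^(Vm/61.3) = 10^(42.0/61.3) = 4.8435
So 4.8435·(Kᵢ + α·Naᵢ) = Kₒ + α·Naₒ → α = (4.8435·133.0 − 3.91) / (139.0 − 4.8435·23.3)
α = (644.2 − 3.91) / (139.0 − 112.9) = 640.3/26.15 = 24.49

24.5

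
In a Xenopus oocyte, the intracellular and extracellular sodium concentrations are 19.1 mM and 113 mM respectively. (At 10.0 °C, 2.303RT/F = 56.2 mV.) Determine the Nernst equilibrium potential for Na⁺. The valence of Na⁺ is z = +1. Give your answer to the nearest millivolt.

43 mV

E = (56.2/z) · log₁₀([Na⁺]_out/[Na⁺]_in) with z = +1.
= (56.2/1) · log₁₀(113/19.1) = 56.20 · log₁₀(5.916)
= 56.20 · (0.7720) = 43.39 mV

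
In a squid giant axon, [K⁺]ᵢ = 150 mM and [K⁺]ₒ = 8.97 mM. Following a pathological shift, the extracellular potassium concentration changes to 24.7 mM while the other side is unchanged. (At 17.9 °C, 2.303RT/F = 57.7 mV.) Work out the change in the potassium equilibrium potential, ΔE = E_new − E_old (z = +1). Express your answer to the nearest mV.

25 mV

E_old = (57.7/1)·log₁₀(8.97/150) = -70.58 mV
E_new = (57.7/1)·log₁₀(24.7/150) = -45.20 mV
ΔE = -45.20 − (-70.58) = 25.38 mV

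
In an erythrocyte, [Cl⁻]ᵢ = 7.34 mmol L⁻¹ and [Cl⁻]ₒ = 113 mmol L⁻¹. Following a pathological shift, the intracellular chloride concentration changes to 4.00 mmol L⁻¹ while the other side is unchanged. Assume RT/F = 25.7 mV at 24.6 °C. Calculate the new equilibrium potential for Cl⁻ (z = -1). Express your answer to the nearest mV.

-86 mV

After the shift: [Cl⁻]_out = 113, [Cl⁻]_in = 4.00 mmol L⁻¹.
E_new = (25.7/-1)·ln(113/4.00) = -25.70 · (3.3411) = -85.87 mV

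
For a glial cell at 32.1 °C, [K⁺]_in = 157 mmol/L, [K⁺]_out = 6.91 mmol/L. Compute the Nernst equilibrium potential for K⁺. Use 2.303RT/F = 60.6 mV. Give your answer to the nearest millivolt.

E = (60.6/z) · log₁₀([K⁺]_out/[K⁺]_in) with z = +1.
= (60.6/1) · log₁₀(6.91/157) = 60.60 · log₁₀(0.04401)
= 60.60 · (-1.3564) = -82.20 mV

-82 mV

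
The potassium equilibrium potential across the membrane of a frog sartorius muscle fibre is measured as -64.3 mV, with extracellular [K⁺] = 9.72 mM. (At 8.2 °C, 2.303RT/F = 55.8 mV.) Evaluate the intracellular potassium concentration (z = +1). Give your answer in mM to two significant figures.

140 mM

Nernst: E = (55.8/1) · log₁₀([out]/[in]), so log₁₀([out]/[in]) = -64.3 × 1 / 55.8 = -1.1523.
[out]/[in] = 10^(-1.1523) = 0.07042.
[in] = 9.72 / 0.07042 = 138 mM.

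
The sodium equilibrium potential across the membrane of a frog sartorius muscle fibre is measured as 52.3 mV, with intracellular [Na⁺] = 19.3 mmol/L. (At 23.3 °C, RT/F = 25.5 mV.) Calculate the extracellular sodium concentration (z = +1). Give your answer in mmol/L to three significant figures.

150 mmol/L

Nernst: E = (25.5/1) · ln([out]/[in]), so ln([out]/[in]) = 52.3 × 1 / 25.5 = 2.0510.
[out]/[in] = e^(2.0510) = 7.776.
[out] = 7.776 × 19.3 = 150.1 mmol/L.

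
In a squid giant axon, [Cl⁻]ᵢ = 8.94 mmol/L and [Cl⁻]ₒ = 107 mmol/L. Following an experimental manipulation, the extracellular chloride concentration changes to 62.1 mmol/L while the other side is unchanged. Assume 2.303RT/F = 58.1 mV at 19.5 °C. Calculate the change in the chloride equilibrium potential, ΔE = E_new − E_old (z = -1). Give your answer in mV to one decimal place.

E_old = (58.1/-1)·log₁₀(107/8.94) = -62.63 mV
E_new = (58.1/-1)·log₁₀(62.1/8.94) = -48.91 mV
ΔE = -48.91 − (-62.63) = 13.73 mV

13.7 mV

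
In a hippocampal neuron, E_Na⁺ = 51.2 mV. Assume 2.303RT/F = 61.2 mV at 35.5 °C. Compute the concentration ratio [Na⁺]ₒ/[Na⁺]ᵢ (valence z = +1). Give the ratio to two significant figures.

log₁₀([out]/[in]) = E·z/(61.2) = 51.2 × 1 / 61.2 = 0.8366
[out]/[in] = 10^(0.8366) = 6.864

6.9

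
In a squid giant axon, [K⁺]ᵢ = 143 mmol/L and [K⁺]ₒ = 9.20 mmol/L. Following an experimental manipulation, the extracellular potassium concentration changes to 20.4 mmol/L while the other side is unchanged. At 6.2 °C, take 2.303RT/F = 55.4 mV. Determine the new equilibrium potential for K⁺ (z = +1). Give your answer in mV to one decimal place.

After the shift: [K⁺]_out = 20.4, [K⁺]_in = 143 mmol/L.
E_new = (55.4/1)·log₁₀(20.4/143) = 55.40 · (-0.8457) = -46.85 mV

-46.9 mV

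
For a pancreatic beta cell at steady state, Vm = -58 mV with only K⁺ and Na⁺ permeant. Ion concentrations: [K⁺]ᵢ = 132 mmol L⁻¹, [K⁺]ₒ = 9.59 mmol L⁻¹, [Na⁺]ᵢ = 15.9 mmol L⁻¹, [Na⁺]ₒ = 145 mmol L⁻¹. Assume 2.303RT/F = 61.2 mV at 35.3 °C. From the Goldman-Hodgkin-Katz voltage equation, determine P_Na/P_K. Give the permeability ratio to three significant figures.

0.0370

Let α = P_Na/P_K. GHK: Vm = 61.2·log₁₀[(Kₒ + α·Naₒ)/(Kᵢ + α·Naᵢ)].
10^(Vm/61.2) = 10^(-58.0/61.2) = 0.11279
So 0.11279·(Kᵢ + α·Naᵢ) = Kₒ + α·Naₒ → α = (0.11279·132.0 − 9.59) / (145.0 − 0.11279·15.9)
α = (14.89 − 9.59) / (145.0 − 1.793) = 5.299/143.2 = 0.037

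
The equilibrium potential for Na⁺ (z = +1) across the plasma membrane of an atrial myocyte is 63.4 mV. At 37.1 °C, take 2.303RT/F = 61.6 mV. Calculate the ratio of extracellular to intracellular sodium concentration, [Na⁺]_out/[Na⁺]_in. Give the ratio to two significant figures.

11

log₁₀([out]/[in]) = E·z/(61.6) = 63.4 × 1 / 61.6 = 1.0292
[out]/[in] = 10^(1.0292) = 10.7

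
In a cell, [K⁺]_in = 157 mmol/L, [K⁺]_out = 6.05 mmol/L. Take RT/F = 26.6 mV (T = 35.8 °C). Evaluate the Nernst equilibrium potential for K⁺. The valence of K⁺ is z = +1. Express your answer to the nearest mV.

-87 mV

E = (26.6/z) · ln([K⁺]_out/[K⁺]_in) with z = +1.
= (26.6/1) · ln(6.05/157) = 26.60 · ln(0.03854)
= 26.60 · (-3.2562) = -86.61 mV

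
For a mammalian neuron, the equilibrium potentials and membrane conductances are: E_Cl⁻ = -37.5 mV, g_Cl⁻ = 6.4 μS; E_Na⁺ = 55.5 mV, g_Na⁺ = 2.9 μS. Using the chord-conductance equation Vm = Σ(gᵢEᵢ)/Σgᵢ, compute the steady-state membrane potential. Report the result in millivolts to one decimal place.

Σ gᵢEᵢ = 6.4·(-37.5) + 2.9·(55.5) = -79.05
Σ gᵢ = 6.4 + 2.9 = 9.3
Vm = -79.05 / 9.3 = -8.50 mV

-8.5 mV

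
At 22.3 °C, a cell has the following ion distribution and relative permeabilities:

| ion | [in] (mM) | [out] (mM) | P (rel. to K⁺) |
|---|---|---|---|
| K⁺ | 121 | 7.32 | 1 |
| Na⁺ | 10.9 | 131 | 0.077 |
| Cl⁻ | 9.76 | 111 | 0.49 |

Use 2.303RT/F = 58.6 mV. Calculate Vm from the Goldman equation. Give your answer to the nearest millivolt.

Vm = 58.6 · log₁₀[(Σ P·[cation]ₒ + Σ P·[anion]ᵢ) / (Σ P·[cation]ᵢ + Σ P·[anion]ₒ)]
Numerator = 1×7.32 + 0.077×131 + 0.49×9.76 = 22.19
Denominator = 1×121 + 0.077×10.9 + 0.49×111 = 176.2
Vm = 58.6 · log₁₀(0.12591) = 58.6 × (-0.8999) = -52.74 mV

-53 mV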